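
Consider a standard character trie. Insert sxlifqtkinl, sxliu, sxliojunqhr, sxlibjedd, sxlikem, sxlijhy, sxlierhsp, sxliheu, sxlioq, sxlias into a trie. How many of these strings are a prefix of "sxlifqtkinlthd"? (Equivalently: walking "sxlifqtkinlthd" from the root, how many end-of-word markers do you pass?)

1

Walk "sxlifqtkinlthd" from the root; an end-of-word marker is hit whenever a stored word is a prefix of "sxlifqtkinlthd".
Prefixes of the query that are stored words: "sxlifqtkinl"
Count: 1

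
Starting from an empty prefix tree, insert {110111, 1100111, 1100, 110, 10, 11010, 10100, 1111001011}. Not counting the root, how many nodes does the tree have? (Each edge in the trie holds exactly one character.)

23

Count nodes per top-level branch (shared prefixes stored once):
  '1'-branch (10, 10100, 110, 1100, 1100111, 11010, 110111, 1111001011): 23 nodes
Sum: 23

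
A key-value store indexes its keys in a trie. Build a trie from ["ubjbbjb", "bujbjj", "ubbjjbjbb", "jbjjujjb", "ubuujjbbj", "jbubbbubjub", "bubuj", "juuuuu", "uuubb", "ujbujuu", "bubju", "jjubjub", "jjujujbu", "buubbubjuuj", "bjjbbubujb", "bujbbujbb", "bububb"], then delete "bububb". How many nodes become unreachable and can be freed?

A node on "bububb"'s path can go only if nothing else ends at it or branches off below it.
The suffix "bb" (2 nodes) is used only by "bububb"; the node for "bubu" still has the child "j", so pruning stops there.
Nodes removed: 2

2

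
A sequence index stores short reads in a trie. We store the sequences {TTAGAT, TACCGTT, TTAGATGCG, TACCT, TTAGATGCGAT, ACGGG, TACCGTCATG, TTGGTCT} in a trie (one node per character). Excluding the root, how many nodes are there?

Trace insertions, counting only characters that open a new branch:
  "TTAGAT" → 6 new (T, T, A, G, A, T)
  "TACCGTT" → prefix "T" already present; 6 new (A, C, C, G, T, T)
  "TTAGATGCG" → prefix "TTAGAT" already present; 3 new (G, C, G)
  "TACCT" → prefix "TACC" already present; 1 new (T)
  "TTAGATGCGAT" → prefix "TTAGATGCG" already present; 2 new (A, T)
  "ACGGG" → 5 new (A, C, G, G, G)
  "TACCGTCATG" → prefix "TACCGT" already present; 4 new (C, A, T, G)
  "TTGGTCT" → prefix "TT" already present; 5 new (G, G, T, C, T)
Total nodes = 6 + 6 + 3 + 1 + 2 + 5 + 4 + 5 = 32

32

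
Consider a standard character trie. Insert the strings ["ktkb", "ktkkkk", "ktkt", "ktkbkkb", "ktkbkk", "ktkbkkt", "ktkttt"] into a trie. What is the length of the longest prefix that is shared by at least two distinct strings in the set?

6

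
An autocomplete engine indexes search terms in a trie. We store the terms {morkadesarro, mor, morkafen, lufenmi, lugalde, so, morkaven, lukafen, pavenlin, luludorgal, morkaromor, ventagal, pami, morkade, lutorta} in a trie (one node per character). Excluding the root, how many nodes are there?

73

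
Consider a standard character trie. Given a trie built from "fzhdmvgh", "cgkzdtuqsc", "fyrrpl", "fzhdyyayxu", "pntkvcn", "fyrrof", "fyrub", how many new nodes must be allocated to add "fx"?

1

The longest prefix of "fx" already in the trie is "f" (length 1).
Each of the 1 remaining characters creates one node.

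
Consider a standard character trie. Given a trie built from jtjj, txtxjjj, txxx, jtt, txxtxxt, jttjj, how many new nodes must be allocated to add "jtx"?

1

"jt" is already a path in the trie; the remaining "x" must be added.
New nodes needed: |"jtx"| − 2 = 3 − 2 = 1.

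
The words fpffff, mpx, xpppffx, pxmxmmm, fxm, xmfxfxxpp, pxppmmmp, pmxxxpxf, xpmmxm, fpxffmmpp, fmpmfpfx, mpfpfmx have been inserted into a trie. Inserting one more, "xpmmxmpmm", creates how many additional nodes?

Walking "xpmmxmpmm" from the root, the first 6 characters ("xpmmxm") follow existing edges; "p" is the first miss.
So 9 − 6 = 3 new nodes.

3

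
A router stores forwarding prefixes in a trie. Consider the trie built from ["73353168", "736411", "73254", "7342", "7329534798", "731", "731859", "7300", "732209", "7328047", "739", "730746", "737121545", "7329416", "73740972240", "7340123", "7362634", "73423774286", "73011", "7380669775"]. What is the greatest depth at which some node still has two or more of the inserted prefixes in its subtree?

4

Look for the deepest trie node that still has at least two words in its subtree.
"7329416" and "7329534798" agree on "7329" (4 characters) before diverging; nothing deeper is shared.
Longest shared-prefix length: 4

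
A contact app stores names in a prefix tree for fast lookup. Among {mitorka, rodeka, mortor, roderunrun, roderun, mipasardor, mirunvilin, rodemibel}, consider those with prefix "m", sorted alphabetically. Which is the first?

DFS of the "m" subtree visits, in order: "mipasardor", "mirunvilin", "mitorka", "mortor"
Position 1: mipasardor

mipasardor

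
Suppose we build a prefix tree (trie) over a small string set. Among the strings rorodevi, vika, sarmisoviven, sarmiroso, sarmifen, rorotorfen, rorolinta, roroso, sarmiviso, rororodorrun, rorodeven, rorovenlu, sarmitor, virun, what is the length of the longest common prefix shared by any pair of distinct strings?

The deepest shared node is where two words last agree before diverging.
"rorodeven" and "rorodevi" agree on "rorodev" (7 characters) before diverging; nothing deeper is shared.
Longest shared-prefix length: 7

7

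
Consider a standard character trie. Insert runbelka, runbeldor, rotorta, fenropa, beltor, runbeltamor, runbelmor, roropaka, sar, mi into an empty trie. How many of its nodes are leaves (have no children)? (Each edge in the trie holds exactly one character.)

10

A leaf is a node with no children — equivalently, the end of a word that is not a proper prefix of any other stored word.
Those words: "beltor", "fenropa", "mi", "roropaka", "rotorta", "runbeldor", "runbelka", "runbelmor", "runbeltamor", "sar"
Leaf count: 10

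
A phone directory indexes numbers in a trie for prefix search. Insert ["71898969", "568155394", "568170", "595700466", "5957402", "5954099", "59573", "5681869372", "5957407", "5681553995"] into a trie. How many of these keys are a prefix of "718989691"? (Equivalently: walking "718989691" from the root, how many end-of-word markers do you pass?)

1

Walk "718989691" from the root; an end-of-word marker is hit whenever a stored word is a prefix of "718989691".
Prefixes of the query that are stored words: "71898969"
Count: 1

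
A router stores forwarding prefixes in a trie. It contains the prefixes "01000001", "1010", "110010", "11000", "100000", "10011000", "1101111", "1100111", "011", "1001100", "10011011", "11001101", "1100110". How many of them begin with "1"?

11

Walk to "1"; the words in its subtree are exactly those with that prefix.
Matches: "100000", "1001100", "10011000", "10011011", "1010", "11000", "110010", "1100110", "11001101", "1100111", "1101111"
Count: 11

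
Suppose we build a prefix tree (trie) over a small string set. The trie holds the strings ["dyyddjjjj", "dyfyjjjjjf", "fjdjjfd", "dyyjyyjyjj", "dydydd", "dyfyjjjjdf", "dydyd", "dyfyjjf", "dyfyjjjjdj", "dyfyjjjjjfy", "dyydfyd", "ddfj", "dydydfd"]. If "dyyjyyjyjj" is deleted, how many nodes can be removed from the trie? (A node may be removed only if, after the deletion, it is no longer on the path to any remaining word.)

7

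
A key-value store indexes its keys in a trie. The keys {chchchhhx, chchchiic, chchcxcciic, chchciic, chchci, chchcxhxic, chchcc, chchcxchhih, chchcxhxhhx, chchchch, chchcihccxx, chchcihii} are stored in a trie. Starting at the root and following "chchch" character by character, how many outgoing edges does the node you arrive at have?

3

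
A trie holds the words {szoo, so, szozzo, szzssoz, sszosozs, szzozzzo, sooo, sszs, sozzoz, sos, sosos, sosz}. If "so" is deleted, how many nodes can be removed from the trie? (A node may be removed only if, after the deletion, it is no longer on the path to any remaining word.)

0

Walk "so" from the leaf back toward the root, removing each node that no remaining word uses.
Every node on "so" is still needed (e.g. by "sooo"), so nothing is freed.
Nodes removed: 0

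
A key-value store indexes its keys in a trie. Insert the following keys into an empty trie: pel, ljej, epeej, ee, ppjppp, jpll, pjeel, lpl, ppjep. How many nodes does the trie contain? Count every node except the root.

For each word, the new-node count is its length minus the longest prefix already in the trie:
  "pel" → 3 new (p, e, l)
  "ljej" → 4 new (l, j, e, j)
  "epeej" → 5 new (e, p, e, e, j)
  "ee" → prefix "e" already present; 1 new (e)
  "ppjppp" → prefix "p" already present; 5 new (p, j, p, p, p)
  "jpll" → 4 new (j, p, l, l)
  "pjeel" → prefix "p" already present; 4 new (j, e, e, l)
  "lpl" → prefix "l" already present; 2 new (p, l)
  "ppjep" → prefix "ppj" already present; 2 new (e, p)
Total nodes = 3 + 4 + 5 + 1 + 5 + 4 + 4 + 2 + 2 = 30

30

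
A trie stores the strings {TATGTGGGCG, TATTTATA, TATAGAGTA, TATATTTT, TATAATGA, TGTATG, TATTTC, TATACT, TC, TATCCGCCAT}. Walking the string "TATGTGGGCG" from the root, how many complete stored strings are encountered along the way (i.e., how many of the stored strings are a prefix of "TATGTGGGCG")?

Walk "TATGTGGGCG" from the root; an end-of-word marker is hit whenever a stored word is a prefix of "TATGTGGGCG".
Prefixes of the query that are stored words: "TATGTGGGCG"
Count: 1

1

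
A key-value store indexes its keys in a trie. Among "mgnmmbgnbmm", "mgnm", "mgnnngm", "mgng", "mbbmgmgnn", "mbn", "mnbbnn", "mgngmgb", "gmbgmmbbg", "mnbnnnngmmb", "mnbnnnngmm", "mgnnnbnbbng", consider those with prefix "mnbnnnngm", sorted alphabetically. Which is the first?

mnbnnnngmm

Words with prefix "mnbnnnngm", in lexicographic order: "mnbnnnngmm", "mnbnnnngmmb"
Position 1: mnbnnnngmm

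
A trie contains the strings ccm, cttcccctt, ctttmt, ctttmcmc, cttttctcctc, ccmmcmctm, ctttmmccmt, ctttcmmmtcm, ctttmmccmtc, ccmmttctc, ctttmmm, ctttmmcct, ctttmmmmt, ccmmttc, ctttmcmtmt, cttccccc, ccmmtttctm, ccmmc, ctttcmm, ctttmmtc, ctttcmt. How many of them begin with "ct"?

15

Walk to "ct"; the words in its subtree are exactly those with that prefix.
Matches: "cttccccc", "cttcccctt", "ctttcmm", "ctttcmmmtcm", "ctttcmt", "ctttmcmc", "ctttmcmtmt", "ctttmmccmt", "ctttmmccmtc", "ctttmmcct", "ctttmmm", "ctttmmmmt", "ctttmmtc", "ctttmt", "cttttctcctc"
Count: 15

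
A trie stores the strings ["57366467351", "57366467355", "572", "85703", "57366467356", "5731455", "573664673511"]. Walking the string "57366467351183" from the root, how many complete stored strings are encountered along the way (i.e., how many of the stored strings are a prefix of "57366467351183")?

2

Check each prefix of "57366467351183" against the stored set — each match is an end-marker on the path.
Prefixes of the query that are stored words: "57366467351", "573664673511"
Count: 2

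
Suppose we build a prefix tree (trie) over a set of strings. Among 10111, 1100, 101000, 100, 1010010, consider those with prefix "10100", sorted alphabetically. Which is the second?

Filter for "10100…" and sort: "101000", "1010010"
Position 2: 1010010

1010010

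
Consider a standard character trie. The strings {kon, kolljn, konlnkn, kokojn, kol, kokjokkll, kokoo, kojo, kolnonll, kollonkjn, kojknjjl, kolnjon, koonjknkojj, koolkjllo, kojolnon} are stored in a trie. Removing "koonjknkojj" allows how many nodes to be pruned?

8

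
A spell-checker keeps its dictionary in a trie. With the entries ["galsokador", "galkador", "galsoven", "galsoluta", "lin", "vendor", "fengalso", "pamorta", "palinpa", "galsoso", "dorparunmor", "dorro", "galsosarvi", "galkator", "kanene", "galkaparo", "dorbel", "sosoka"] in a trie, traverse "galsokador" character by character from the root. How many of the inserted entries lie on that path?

Traverse "galsokador" character by character; count nodes along the way that are marked as word ends.
Prefixes of the query that are stored words: "galsokador"
Count: 1

1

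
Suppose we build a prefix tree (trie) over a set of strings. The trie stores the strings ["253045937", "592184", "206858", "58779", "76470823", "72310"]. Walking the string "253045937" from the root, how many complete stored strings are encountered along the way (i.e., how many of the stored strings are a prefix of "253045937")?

1

Check each prefix of "253045937" against the stored set — each match is an end-marker on the path.
Prefixes of the query that are stored words: "253045937"
Count: 1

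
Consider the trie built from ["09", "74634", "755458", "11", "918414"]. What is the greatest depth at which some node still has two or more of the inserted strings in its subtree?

Equivalently: take the maximum, over all pairs, of their longest common prefix length.
e.g. "74634" and "755458" share the prefix "7" of length 1; no pair shares a longer one.
Longest shared-prefix length: 1

1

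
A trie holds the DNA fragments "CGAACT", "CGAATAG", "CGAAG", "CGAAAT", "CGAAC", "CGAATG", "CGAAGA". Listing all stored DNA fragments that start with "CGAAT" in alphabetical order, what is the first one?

Words with prefix "CGAAT", in lexicographic order: "CGAATAG", "CGAATG"
Position 1: CGAATAG

CGAATAG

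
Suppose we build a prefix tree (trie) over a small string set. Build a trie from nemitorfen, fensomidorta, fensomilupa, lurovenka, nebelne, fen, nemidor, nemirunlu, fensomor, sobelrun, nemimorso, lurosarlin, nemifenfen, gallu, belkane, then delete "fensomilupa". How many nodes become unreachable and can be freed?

A node on "fensomilupa"'s path can go only if nothing else ends at it or branches off below it.
The suffix "lupa" (4 nodes) is used only by "fensomilupa"; the node for "fensomi" still has the child "d", so pruning stops there.
Nodes removed: 4

4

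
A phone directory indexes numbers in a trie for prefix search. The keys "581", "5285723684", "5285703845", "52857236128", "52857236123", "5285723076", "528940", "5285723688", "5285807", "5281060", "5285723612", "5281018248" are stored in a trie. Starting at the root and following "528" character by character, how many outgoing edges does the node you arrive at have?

3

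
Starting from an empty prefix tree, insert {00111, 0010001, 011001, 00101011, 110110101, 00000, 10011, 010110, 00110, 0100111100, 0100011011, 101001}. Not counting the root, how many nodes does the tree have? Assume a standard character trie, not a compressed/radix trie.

56

For each word, the new-node count is its length minus the longest prefix already in the trie:
  "00111" → 5 new (0, 0, 1, 1, 1)
  "0010001" → prefix "001" already present; 4 new (0, 0, 0, 1)
  "011001" → prefix "0" already present; 5 new (1, 1, 0, 0, 1)
  "00101011" → prefix "0010" already present; 4 new (1, 0, 1, 1)
  "110110101" → 9 new (1, 1, 0, 1, 1, 0, 1, 0, 1)
  "00000" → prefix "00" already present; 3 new (0, 0, 0)
  "10011" → prefix "1" already present; 4 new (0, 0, 1, 1)
  "010110" → prefix "01" already present; 4 new (0, 1, 1, 0)
  "00110" → prefix "0011" already present; 1 new (0)
  "0100111100" → prefix "010" already present; 7 new (0, 1, 1, 1, 1, 0, 0)
  "0100011011" → prefix "0100" already present; 6 new (0, 1, 1, 0, 1, 1)
  "101001" → prefix "10" already present; 4 new (1, 0, 0, 1)
Total nodes = 5 + 4 + 5 + 4 + 9 + 3 + 4 + 4 + 1 + 7 + 6 + 4 = 56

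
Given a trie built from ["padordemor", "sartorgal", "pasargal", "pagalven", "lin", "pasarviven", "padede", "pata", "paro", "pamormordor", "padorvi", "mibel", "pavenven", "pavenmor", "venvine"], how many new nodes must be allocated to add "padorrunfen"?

The longest prefix of "padorrunfen" already in the trie is "pador" (length 5).
New nodes needed: |"padorrunfen"| − 5 = 11 − 5 = 6.

6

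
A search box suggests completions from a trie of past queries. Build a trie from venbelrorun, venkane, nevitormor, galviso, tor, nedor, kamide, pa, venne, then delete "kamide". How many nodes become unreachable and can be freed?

Walk "kamide" from the leaf back toward the root, removing each node that no remaining word uses.
No other word shares any prefix with "kamide", so all 6 of its nodes go.
Nodes removed: 6

6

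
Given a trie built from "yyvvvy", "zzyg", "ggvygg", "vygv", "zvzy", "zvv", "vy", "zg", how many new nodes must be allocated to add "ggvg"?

1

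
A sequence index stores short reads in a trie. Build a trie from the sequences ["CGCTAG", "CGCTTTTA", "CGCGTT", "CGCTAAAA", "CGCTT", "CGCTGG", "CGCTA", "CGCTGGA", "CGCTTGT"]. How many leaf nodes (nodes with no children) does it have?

6

A leaf is a node with no children — equivalently, the end of a word that is not a proper prefix of any other stored word.
Those words: "CGCGTT", "CGCTAAAA", "CGCTAG", "CGCTGGA", "CGCTTGT", "CGCTTTTA"
Leaf count: 6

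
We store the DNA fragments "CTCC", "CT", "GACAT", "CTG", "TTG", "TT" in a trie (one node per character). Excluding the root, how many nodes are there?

13

Trace insertions, counting only characters that open a new branch:
  "CTCC" → 4 new (C, T, C, C)
  "CT" → prefix "CT" already present; 0 new (none)
  "GACAT" → 5 new (G, A, C, A, T)
  "CTG" → prefix "CT" already present; 1 new (G)
  "TTG" → 3 new (T, T, G)
  "TT" → prefix "TT" already present; 0 new (none)
Total nodes = 4 + 0 + 5 + 1 + 3 + 0 = 13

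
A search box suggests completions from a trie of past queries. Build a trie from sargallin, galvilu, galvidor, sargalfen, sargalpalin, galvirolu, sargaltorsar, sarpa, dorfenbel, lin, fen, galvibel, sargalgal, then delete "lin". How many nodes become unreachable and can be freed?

Walk "lin" from the leaf back toward the root, removing each node that no remaining word uses.
No other word shares any prefix with "lin", so all 3 of its nodes go.
Nodes removed: 3

3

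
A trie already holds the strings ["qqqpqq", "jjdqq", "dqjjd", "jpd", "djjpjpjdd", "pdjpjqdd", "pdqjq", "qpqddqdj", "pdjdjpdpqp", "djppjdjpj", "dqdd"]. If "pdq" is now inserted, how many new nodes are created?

0

Every character of "pdq" already lies on an existing path (it is a prefix of some stored word).
No new nodes are needed: 0.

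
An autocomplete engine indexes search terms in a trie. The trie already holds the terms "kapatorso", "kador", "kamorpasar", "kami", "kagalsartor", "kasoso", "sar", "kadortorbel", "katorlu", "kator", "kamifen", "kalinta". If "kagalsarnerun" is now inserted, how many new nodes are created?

5

"kagalsar" is already a path in the trie; the remaining "nerun" must be added.
Each of the 5 remaining characters creates one node.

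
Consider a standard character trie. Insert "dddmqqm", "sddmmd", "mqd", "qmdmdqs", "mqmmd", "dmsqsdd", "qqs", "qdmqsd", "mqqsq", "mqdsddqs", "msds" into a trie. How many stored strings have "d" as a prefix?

2

Walk to "d"; the words in its subtree are exactly those with that prefix.
Matches: "dddmqqm", "dmsqsdd"
Count: 2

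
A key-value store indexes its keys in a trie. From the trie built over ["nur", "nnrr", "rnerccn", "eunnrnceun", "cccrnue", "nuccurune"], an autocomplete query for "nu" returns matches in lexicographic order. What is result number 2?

Words with prefix "nu", in lexicographic order: "nuccurune", "nur"
The 2nd is nur.

nur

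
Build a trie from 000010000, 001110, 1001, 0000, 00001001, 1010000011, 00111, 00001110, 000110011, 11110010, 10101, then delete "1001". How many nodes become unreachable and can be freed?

Walk "1001" from the leaf back toward the root, removing each node that no remaining word uses.
The suffix "01" (2 nodes) is used only by "1001"; the node for "10" still has the child "1", so pruning stops there.
Nodes removed: 2

2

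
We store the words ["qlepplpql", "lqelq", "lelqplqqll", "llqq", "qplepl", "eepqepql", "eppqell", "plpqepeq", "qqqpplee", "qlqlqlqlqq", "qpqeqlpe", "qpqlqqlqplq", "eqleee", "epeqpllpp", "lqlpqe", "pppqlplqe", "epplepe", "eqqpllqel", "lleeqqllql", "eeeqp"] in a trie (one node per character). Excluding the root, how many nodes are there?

128

For each word, the new-node count is its length minus the longest prefix already in the trie:
  "qlepplpql" → 9 new (q, l, e, p, p, l, p, q, l)
  "lqelq" → 5 new (l, q, e, l, q)
  "lelqplqqll" → prefix "l" already present; 9 new (e, l, q, p, l, q, q, l, l)
  "llqq" → prefix "l" already present; 3 new (l, q, q)
  "qplepl" → prefix "q" already present; 5 new (p, l, e, p, l)
  "eepqepql" → 8 new (e, e, p, q, e, p, q, l)
  "eppqell" → prefix "e" already present; 6 new (p, p, q, e, l, l)
  "plpqepeq" → 8 new (p, l, p, q, e, p, e, q)
  "qqqpplee" → prefix "q" already present; 7 new (q, q, p, p, l, e, e)
  "qlqlqlqlqq" → prefix "ql" already present; 8 new (q, l, q, l, q, l, q, q)
  "qpqeqlpe" → prefix "qp" already present; 6 new (q, e, q, l, p, e)
  "qpqlqqlqplq" → prefix "qpq" already present; 8 new (l, q, q, l, q, p, l, q)
  "eqleee" → prefix "e" already present; 5 new (q, l, e, e, e)
  "epeqpllpp" → prefix "ep" already present; 7 new (e, q, p, l, l, p, p)
  "lqlpqe" → prefix "lq" already present; 4 new (l, p, q, e)
  "pppqlplqe" → prefix "p" already present; 8 new (p, p, q, l, p, l, q, e)
  "epplepe" → prefix "epp" already present; 4 new (l, e, p, e)
  "eqqpllqel" → prefix "eq" already present; 7 new (q, p, l, l, q, e, l)
  "lleeqqllql" → prefix "ll" already present; 8 new (e, e, q, q, l, l, q, l)
  "eeeqp" → prefix "ee" already present; 3 new (e, q, p)
Total nodes = 9 + 5 + 9 + 3 + 5 + 8 + 6 + 8 + 7 + 8 + 6 + 8 + 5 + 7 + 4 + 8 + 4 + 7 + 8 + 3 = 128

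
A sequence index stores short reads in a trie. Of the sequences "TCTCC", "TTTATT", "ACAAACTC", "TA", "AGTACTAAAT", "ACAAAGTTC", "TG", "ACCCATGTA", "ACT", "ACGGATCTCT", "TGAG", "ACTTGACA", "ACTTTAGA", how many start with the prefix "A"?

8

Traverse to the node for "A", then collect every word in that subtree.
Words under "A": ACAAACTC, ACAAAGTTC, ACCCATGTA, ACGGATCTCT, ACT, ACTTGACA, ACTTTAGA, AGTACTAAAT
Count: 8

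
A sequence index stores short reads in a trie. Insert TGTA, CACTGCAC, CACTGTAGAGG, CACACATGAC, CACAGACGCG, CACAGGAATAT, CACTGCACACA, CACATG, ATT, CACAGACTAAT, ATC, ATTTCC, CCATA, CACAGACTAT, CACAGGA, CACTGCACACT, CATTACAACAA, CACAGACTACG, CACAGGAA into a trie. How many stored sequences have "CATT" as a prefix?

Filter for entries beginning with "CATT":
Words under "CATT": CATTACAACAA
Count: 1

1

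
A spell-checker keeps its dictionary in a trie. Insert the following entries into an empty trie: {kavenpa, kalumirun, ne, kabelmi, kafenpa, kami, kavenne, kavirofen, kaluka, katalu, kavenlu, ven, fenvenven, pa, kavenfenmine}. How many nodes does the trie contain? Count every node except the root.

For each word, the new-node count is its length minus the longest prefix already in the trie:
  "kavenpa" → 7 new (k, a, v, e, n, p, a)
  "kalumirun" → prefix "ka" already present; 7 new (l, u, m, i, r, u, n)
  "ne" → 2 new (n, e)
  "kabelmi" → prefix "ka" already present; 5 new (b, e, l, m, i)
  "kafenpa" → prefix "ka" already present; 5 new (f, e, n, p, a)
  "kami" → prefix "ka" already present; 2 new (m, i)
  "kavenne" → prefix "kaven" already present; 2 new (n, e)
  "kavirofen" → prefix "kav" already present; 6 new (i, r, o, f, e, n)
  "kaluka" → prefix "kalu" already present; 2 new (k, a)
  "katalu" → prefix "ka" already present; 4 new (t, a, l, u)
  "kavenlu" → prefix "kaven" already present; 2 new (l, u)
  "ven" → 3 new (v, e, n)
  "fenvenven" → 9 new (f, e, n, v, e, n, v, e, n)
  "pa" → 2 new (p, a)
  "kavenfenmine" → prefix "kaven" already present; 7 new (f, e, n, m, i, n, e)
Total nodes = 7 + 7 + 2 + 5 + 5 + 2 + 2 + 6 + 2 + 4 + 2 + 3 + 9 + 2 + 7 = 65

65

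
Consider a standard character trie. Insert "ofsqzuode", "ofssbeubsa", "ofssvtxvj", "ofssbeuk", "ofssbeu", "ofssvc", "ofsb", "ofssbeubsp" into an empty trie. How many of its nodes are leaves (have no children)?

7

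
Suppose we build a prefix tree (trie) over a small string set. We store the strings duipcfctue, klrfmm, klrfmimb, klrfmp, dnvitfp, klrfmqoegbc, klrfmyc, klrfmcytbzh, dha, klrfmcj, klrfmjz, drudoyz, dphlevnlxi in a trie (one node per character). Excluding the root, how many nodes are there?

60

For each word, the new-node count is its length minus the longest prefix already in the trie:
  "duipcfctue" → 10 new (d, u, i, p, c, f, c, t, u, e)
  "klrfmm" → 6 new (k, l, r, f, m, m)
  "klrfmimb" → prefix "klrfm" already present; 3 new (i, m, b)
  "klrfmp" → prefix "klrfm" already present; 1 new (p)
  "dnvitfp" → prefix "d" already present; 6 new (n, v, i, t, f, p)
  "klrfmqoegbc" → prefix "klrfm" already present; 6 new (q, o, e, g, b, c)
  "klrfmyc" → prefix "klrfm" already present; 2 new (y, c)
  "klrfmcytbzh" → prefix "klrfm" already present; 6 new (c, y, t, b, z, h)
  "dha" → prefix "d" already present; 2 new (h, a)
  "klrfmcj" → prefix "klrfmc" already present; 1 new (j)
  "klrfmjz" → prefix "klrfm" already present; 2 new (j, z)
  "drudoyz" → prefix "d" already present; 6 new (r, u, d, o, y, z)
  "dphlevnlxi" → prefix "d" already present; 9 new (p, h, l, e, v, n, l, x, i)
Total nodes = 10 + 6 + 3 + 1 + 6 + 6 + 2 + 6 + 2 + 1 + 2 + 6 + 9 = 60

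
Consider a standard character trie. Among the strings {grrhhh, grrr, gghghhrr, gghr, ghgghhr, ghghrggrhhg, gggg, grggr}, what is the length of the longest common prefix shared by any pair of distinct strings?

The deepest shared node is where two words last agree before diverging.
e.g. "gghghhrr" and "gghr" share the prefix "ggh" of length 3; no pair shares a longer one.
Longest shared-prefix length: 3

3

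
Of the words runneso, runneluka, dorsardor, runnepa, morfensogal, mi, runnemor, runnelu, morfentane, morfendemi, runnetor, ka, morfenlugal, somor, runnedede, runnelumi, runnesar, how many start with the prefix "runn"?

Walk to "runn"; the words in its subtree are exactly those with that prefix.
Words under "runn": runnedede, runnelu, runneluka, runnelumi, runnemor, runnepa, runnesar, runneso, runnetor
Count: 9

9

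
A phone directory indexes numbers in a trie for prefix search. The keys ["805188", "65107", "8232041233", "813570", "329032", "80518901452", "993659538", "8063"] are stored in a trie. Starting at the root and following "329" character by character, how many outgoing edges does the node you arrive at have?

Follow the path "329" to its node, then look at its outgoing edges.
Characters that immediately follow "329" among the stored strings: {0}.
That node has 1 child edge.

1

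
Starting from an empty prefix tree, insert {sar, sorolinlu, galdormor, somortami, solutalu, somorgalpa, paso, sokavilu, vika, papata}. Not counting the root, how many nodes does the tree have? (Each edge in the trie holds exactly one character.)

56

Trace insertions, counting only characters that open a new branch:
  "sar" → 3 new (s, a, r)
  "sorolinlu" → prefix "s" already present; 8 new (o, r, o, l, i, n, l, u)
  "galdormor" → 9 new (g, a, l, d, o, r, m, o, r)
  "somortami" → prefix "so" already present; 7 new (m, o, r, t, a, m, i)
  "solutalu" → prefix "so" already present; 6 new (l, u, t, a, l, u)
  "somorgalpa" → prefix "somor" already present; 5 new (g, a, l, p, a)
  "paso" → 4 new (p, a, s, o)
  "sokavilu" → prefix "so" already present; 6 new (k, a, v, i, l, u)
  "vika" → 4 new (v, i, k, a)
  "papata" → prefix "pa" already present; 4 new (p, a, t, a)
Total nodes = 3 + 8 + 9 + 7 + 6 + 5 + 4 + 6 + 4 + 4 = 56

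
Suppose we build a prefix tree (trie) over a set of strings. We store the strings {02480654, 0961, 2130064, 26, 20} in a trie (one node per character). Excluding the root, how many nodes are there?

Trie structure (* marks end of a word):
(root)
├─ 0
│  ├─ 2
│  │  └─ 4
│  │     └─ 8
│  │        └─ 0
│  │           └─ 6
│  │              └─ 5
│  │                 └─ 4 *
│  └─ 9
│     └─ 6
│        └─ 1 *
└─ 2
   ├─ 0 *
   ├─ 1
   │  └─ 3
   │     └─ 0
   │        └─ 0
   │           └─ 6
   │              └─ 4 *
   └─ 6 *
Counting every labelled node above: 20.

20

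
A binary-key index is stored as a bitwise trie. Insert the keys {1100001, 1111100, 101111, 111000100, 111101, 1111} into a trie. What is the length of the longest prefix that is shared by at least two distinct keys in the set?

4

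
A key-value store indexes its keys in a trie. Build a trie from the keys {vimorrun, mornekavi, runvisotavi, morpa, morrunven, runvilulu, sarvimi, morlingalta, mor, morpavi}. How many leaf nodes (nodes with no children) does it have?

A leaf is a node with no children — equivalently, the end of a word that is not a proper prefix of any other stored word.
Those words: "morlingalta", "mornekavi", "morpavi", "morrunven", "runvilulu", "runvisotavi", "sarvimi", "vimorrun"
Leaf count: 8

8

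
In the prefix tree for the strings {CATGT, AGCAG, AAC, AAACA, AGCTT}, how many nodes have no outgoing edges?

Leaves are exactly the stored words that no other stored word extends.
Those words: "AAACA", "AAC", "AGCAG", "AGCTT", "CATGT"
Leaf count: 5

5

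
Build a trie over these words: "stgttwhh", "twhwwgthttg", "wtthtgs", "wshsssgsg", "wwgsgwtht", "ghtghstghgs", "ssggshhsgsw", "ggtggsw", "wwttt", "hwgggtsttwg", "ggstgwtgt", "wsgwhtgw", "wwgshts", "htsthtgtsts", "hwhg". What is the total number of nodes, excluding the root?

Count nodes per top-level branch (shared prefixes stored once):
  'g'-branch (ggstgwtgt, ggtggsw, ghtghstghgs): 24 nodes
  'h'-branch (htsthtgtsts, hwgggtsttwg, hwhg): 23 nodes
  's'-branch (ssggshhsgsw, stgttwhh): 18 nodes
  't'-branch (twhwwgthttg): 11 nodes
  'w'-branch (wsgwhtgw, wshsssgsg, wtthtgs, wwgsgwtht, wwgshts, wwttt): 35 nodes
Sum: 111

111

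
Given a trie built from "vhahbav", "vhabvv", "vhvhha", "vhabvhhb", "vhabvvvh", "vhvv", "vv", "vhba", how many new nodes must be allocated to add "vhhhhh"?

4

"vh" is already a path in the trie; the remaining "hhhh" must be added.
So 6 − 2 = 4 new nodes.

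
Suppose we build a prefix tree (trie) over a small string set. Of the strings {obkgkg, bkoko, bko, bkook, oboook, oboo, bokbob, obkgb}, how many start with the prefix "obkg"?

2

Traverse to the node for "obkg", then collect every word in that subtree.
Words under "obkg": obkgb, obkgkg
Count: 2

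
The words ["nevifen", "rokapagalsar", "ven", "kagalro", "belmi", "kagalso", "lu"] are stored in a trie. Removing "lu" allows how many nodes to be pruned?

Walk "lu" from the leaf back toward the root, removing each node that no remaining word uses.
No other word shares any prefix with "lu", so all 2 of its nodes go.
Nodes removed: 2

2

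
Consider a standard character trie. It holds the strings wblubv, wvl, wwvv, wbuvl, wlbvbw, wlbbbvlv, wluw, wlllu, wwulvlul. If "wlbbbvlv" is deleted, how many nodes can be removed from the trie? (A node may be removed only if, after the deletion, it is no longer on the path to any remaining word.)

5

After clearing the end-marker at "wlbbbvlv", prune upward until reaching a node still needed by another word.
The suffix "bbvlv" (5 nodes) is used only by "wlbbbvlv"; the node for "wlb" still has the child "v", so pruning stops there.
Nodes removed: 5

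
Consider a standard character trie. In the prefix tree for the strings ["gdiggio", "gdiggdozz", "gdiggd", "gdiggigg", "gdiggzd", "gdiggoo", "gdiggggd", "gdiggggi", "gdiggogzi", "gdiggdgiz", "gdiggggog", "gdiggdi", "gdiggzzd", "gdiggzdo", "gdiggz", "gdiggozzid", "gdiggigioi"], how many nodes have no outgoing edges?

14

Leaves are exactly the stored words that no other stored word extends.
Those words: "gdiggdgiz", "gdiggdi", "gdiggdozz", "gdiggggd", "gdiggggi", "gdiggggog", "gdiggigg", "gdiggigioi", "gdiggio", "gdiggogzi", "gdiggoo", "gdiggozzid", "gdiggzdo", "gdiggzzd"
Leaf count: 14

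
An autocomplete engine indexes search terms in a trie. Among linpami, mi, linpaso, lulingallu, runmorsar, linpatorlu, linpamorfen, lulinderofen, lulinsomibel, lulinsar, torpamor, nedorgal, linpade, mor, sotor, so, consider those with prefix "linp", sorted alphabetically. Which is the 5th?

Words with prefix "linp", in lexicographic order: "linpade", "linpami", "linpamorfen", "linpaso", "linpatorlu"
The 5th is linpatorlu.

linpatorlu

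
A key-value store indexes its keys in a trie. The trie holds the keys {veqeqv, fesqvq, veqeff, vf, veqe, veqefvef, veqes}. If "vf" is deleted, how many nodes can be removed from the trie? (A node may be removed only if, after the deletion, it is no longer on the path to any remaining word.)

1

After clearing the end-marker at "vf", prune upward until reaching a node still needed by another word.
The suffix "f" (1 node) is used only by "vf"; the node for "v" still has the child "e", so pruning stops there.
Nodes removed: 1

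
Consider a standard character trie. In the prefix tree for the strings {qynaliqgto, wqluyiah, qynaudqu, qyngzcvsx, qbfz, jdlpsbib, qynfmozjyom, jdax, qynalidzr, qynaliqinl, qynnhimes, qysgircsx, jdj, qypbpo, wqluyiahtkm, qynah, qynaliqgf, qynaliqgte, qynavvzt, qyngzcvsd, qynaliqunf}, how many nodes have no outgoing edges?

A leaf is a node with no children — equivalently, the end of a word that is not a proper prefix of any other stored word.
Those words: "jdax", "jdj", "jdlpsbib", "qbfz", "qynah", "qynalidzr", "qynaliqgf", "qynaliqgte", "qynaliqgto", "qynaliqinl", "qynaliqunf", "qynaudqu", "qynavvzt", "qynfmozjyom", "qyngzcvsd", "qyngzcvsx", "qynnhimes", "qypbpo", "qysgircsx", "wqluyiahtkm"
Leaf count: 20

20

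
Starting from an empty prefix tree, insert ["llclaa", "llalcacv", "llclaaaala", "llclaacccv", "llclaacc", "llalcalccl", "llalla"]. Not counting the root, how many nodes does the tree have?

26

Count nodes per top-level branch (shared prefixes stored once):
  'l'-branch (llalcacv, llalcalccl, llalla, llclaa, llclaaaala, llclaacc, llclaacccv): 26 nodes
Sum: 26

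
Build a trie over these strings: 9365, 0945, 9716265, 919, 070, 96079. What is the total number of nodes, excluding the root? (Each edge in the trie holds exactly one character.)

22

Trace insertions, counting only characters that open a new branch:
  "9365" → 4 new (9, 3, 6, 5)
  "0945" → 4 new (0, 9, 4, 5)
  "9716265" → prefix "9" already present; 6 new (7, 1, 6, 2, 6, 5)
  "919" → prefix "9" already present; 2 new (1, 9)
  "070" → prefix "0" already present; 2 new (7, 0)
  "96079" → prefix "9" already present; 4 new (6, 0, 7, 9)
Total nodes = 4 + 4 + 6 + 2 + 2 + 4 = 22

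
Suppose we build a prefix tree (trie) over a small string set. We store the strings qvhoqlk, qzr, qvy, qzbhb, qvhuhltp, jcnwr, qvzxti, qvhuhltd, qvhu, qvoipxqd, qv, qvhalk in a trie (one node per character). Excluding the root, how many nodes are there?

Trie structure (* marks end of a word):
(root)
├─ j
│  └─ c
│     └─ n
│        └─ w
│           └─ r *
└─ q
   ├─ v *
   │  ├─ h
   │  │  ├─ a
   │  │  │  └─ l
   │  │  │     └─ k *
   │  │  ├─ o
   │  │  │  └─ q
   │  │  │     └─ l
   │  │  │        └─ k *
   │  │  └─ u *
   │  │     └─ h
   │  │        └─ l
   │  │           └─ t
   │  │              ├─ d *
   │  │              └─ p *
   │  ├─ o
   │  │  └─ i
   │  │     └─ p
   │  │        └─ x
   │  │           └─ q
   │  │              └─ d *
   │  ├─ y *
   │  └─ z
   │     └─ x
   │        └─ t
   │           └─ i *
   └─ z
      ├─ b
      │  └─ h
      │     └─ b *
      └─ r *
Counting every labelled node above: 37.

37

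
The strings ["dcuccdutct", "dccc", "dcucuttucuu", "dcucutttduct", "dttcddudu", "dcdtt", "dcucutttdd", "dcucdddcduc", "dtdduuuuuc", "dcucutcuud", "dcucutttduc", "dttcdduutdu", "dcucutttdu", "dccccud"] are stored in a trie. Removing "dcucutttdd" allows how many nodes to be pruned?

1

A node on "dcucutttdd"'s path can go only if nothing else ends at it or branches off below it.
The suffix "d" (1 node) is used only by "dcucutttdd"; the node for "dcucutttd" still has the child "u", so pruning stops there.
Nodes removed: 1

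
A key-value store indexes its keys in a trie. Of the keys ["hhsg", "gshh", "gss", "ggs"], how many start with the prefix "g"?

3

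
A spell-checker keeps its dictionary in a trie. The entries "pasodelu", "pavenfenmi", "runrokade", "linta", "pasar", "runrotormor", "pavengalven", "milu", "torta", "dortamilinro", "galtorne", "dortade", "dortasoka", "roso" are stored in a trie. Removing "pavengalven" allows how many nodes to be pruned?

Walk "pavengalven" from the leaf back toward the root, removing each node that no remaining word uses.
The suffix "galven" (6 nodes) is used only by "pavengalven"; the node for "paven" still has the child "f", so pruning stops there.
Nodes removed: 6

6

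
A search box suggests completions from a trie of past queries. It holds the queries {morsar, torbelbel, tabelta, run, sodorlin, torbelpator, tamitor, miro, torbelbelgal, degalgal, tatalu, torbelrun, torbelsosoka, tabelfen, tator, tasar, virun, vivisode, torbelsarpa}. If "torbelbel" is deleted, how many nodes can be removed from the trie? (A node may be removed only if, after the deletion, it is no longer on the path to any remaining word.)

A node on "torbelbel"'s path can go only if nothing else ends at it or branches off below it.
Every node on "torbelbel" is still needed (e.g. by "torbelbelgal"), so nothing is freed.
Nodes removed: 0

0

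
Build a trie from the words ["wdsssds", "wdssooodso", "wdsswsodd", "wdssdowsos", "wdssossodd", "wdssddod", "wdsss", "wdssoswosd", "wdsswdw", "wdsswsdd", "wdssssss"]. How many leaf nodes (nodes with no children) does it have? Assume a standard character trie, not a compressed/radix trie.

A leaf is a node with no children — equivalently, the end of a word that is not a proper prefix of any other stored word.
Those words: "wdssddod", "wdssdowsos", "wdssooodso", "wdssossodd", "wdssoswosd", "wdsssds", "wdssssss", "wdsswdw", "wdsswsdd", "wdsswsodd"
Leaf count: 10

10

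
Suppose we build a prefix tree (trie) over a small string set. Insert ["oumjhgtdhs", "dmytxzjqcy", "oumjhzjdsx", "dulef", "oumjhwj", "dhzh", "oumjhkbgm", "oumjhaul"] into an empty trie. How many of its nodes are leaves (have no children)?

A leaf is a node with no children — equivalently, the end of a word that is not a proper prefix of any other stored word.
Those words: "dhzh", "dmytxzjqcy", "dulef", "oumjhaul", "oumjhgtdhs", "oumjhkbgm", "oumjhwj", "oumjhzjdsx"
Leaf count: 8

8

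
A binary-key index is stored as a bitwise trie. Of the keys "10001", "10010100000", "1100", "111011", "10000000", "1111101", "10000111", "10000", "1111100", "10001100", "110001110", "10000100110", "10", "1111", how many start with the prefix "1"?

Walk to "1"; the words in its subtree are exactly those with that prefix.
Matches: "10", "10000", "10000000", "10000100110", "10000111", "10001", "10001100", "10010100000", "1100", "110001110", "111011", "1111", "1111100", "1111101"
Count: 14

14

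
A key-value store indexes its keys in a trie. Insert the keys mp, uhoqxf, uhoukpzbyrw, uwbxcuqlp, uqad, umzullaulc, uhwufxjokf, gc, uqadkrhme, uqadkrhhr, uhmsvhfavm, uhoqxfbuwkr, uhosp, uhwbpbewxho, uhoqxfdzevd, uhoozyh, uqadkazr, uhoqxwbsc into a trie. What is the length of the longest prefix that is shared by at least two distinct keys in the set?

Look for the deepest trie node that still has at least two words in its subtree.
"uqadkrhhr" and "uqadkrhme" agree on "uqadkrh" (7 characters) before diverging; nothing deeper is shared.
Longest shared-prefix length: 7

7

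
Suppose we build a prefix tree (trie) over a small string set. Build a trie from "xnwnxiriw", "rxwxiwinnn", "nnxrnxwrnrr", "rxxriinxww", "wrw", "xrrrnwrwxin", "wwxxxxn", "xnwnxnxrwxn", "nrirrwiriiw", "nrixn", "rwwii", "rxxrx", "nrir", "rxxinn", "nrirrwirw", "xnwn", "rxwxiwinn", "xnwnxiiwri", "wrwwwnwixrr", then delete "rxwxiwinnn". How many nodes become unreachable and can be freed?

A node on "rxwxiwinnn"'s path can go only if nothing else ends at it or branches off below it.
The suffix "n" (1 node) is used only by "rxwxiwinnn"; "rxwxiwinn" is itself a stored word, so pruning stops there.
Nodes removed: 1

1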